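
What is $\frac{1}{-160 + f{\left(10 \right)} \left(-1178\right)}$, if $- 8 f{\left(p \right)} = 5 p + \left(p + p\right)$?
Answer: $\frac{2}{20295} \approx 9.8546 \cdot 10^{-5}$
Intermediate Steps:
$f{\left(p \right)} = - \frac{7 p}{8}$ ($f{\left(p \right)} = - \frac{5 p + \left(p + p\right)}{8} = - \frac{5 p + 2 p}{8} = - \frac{7 p}{8}$)
$\frac{1}{-160 + f{\left(10 \right)} \left(-1178\right)} = \frac{1}{-160 + \left(- \frac{7}{8}\right) 10 \left(-1178\right)} = \frac{1}{-160 - - \frac{20615}{2}} = \frac{1}{-160 + \frac{20615}{2}} = \frac{1}{\frac{20295}{2}} = \frac{2}{20295}$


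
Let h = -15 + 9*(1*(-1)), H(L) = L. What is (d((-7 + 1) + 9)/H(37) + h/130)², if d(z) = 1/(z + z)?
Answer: 6754801/208224900 ≈ 0.032440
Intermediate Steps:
d(z) = 1/(2*z)
h = -24 (h = -15 + 9*(-1) = -15 - 9 = -24)
(d((-7 + 1) + 9)/H(37) + h/130)² = ((1/(2*((-7 + 1) + 9)))/37 - 24/130)² = ((1/(2*(-6 + 9)))*(1/37) - 24*1/130)² = (((½)/3)*(1/37) - 12/65)² = (((½)*(⅓))*(1/37) - 12/65)² = ((⅙)*(1/37) - 12/65)² = (1/222 - 12/65)² = (-2599/14430)² = 6754801/208224900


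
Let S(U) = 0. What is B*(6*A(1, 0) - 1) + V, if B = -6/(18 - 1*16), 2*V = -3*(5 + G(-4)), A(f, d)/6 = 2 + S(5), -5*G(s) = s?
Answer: -2217/10 ≈ -221.70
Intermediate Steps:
G(s) = -s/5
A(f, d) = 12 (A(f, d) = 6*(2 + 0) = 6*2 = 12)
V = -87/10 (V = (-3*(5 - ⅕*(-4)))/2 = (-3*(5 + ⅘))/2 = (-3*29/5)/2 = (½)*(-87/5) = -87/10 ≈ -8.7000)
B = -3 (B = -6/(18 - 16) = -6/2 = -6*½ = -3)
B*(6*A(1, 0) - 1) + V = -3*(6*12 - 1) - 87/10 = -3*(72 - 1) - 87/10 = -3*71 - 87/10 = -213 - 87/10 = -2217/10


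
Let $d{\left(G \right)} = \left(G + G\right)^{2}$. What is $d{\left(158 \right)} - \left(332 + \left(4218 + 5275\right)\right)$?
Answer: $90031$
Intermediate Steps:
$d{\left(G \right)} = 4 G^{2}$ ($d{\left(G \right)} = \left(2 G\right)^{2} = 4 G^{2}$)
$d{\left(158 \right)} - \left(332 + \left(4218 + 5275\right)\right) = 4 \cdot 158^{2} - \left(332 + \left(4218 + 5275\right)\right) = 4 \cdot 24964 - \left(332 + 9493\right) = 99856 - 9825 = 90031$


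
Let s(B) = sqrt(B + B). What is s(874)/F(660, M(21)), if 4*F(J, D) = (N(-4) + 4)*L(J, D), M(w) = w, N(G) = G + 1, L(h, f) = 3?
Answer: 8*sqrt(437)/3 ≈ 55.745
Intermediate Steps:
N(G) = 1 + G
s(B) = sqrt(2)*sqrt(B) (s(B) = sqrt(2*B) = sqrt(2)*sqrt(B))
F(J, D) = 3/4 (F(J, D) = (((1 - 4) + 4)*3)/4 = ((-3 + 4)*3)/4 = (1*3)/4 = (1/4)*3 = 3/4)
s(874)/F(660, M(21)) = (sqrt(2)*sqrt(874))/(3/4) = (2*sqrt(437))*(4/3) = 8*sqrt(437)/3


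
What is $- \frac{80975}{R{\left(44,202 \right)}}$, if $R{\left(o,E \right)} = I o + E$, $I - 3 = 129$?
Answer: $- \frac{16195}{1202} \approx -13.473$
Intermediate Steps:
$I = 132$ ($I = 3 + 129 = 132$)
$R{\left(o,E \right)} = E + 132 o$ ($R{\left(o,E \right)} = 132 o + E = E + 132 o$)
$- \frac{80975}{R{\left(44,202 \right)}} = - \frac{80975}{202 + 132 \cdot 44} = - \frac{80975}{202 + 5808} = - \frac{80975}{6010} = \left(-80975\right) \frac{1}{6010} = - \frac{16195}{1202}$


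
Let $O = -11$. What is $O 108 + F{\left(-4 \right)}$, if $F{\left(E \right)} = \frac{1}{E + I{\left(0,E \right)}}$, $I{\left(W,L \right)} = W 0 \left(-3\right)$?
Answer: $- \frac{4753}{4} \approx -1188.3$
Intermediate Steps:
$I{\left(W,L \right)} = 0$ ($I{\left(W,L \right)} = 0 \left(-3\right) = 0$)
$F{\left(E \right)} = \frac{1}{E}$ ($F{\left(E \right)} = \frac{1}{E + 0} = \frac{1}{E}$)
$O 108 + F{\left(-4 \right)} = \left(-11\right) 108 + \frac{1}{-4} = -1188 - \frac{1}{4} = - \frac{4753}{4}$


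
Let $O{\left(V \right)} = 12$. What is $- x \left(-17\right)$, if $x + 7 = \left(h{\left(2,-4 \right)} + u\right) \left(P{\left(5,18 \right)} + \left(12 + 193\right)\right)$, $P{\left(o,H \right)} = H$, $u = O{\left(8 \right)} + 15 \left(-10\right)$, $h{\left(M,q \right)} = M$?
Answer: $-515695$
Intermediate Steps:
$u = -138$ ($u = 12 + 15 \left(-10\right) = 12 - 150 = -138$)
$x = -30335$ ($x = -7 + \left(2 - 138\right) \left(18 + \left(12 + 193\right)\right) = -7 - 136 \left(18 + 205\right) = -7 - 30328 = -30335$)
$- x \left(-17\right) = - \left(-30335\right) \left(-17\right) = \left(-1\right) 515695 = -515695$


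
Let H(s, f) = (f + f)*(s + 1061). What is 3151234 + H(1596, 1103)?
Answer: 9012576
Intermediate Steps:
H(s, f) = 2*f*(1061 + s) (H(s, f) = (2*f)*(1061 + s) = 2*f*(1061 + s))
3151234 + H(1596, 1103) = 3151234 + 2*1103*(1061 + 1596) = 3151234 + 2*1103*2657 = 3151234 + 5861342 = 9012576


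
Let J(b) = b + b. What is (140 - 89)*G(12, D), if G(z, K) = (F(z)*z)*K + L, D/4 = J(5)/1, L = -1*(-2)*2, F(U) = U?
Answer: 293964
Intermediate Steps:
J(b) = 2*b
L = 4 (L = 2*2 = 4)
D = 40 (D = 4*((2*5)/1) = 4*(10*1) = 4*10 = 40)
G(z, K) = 4 + K*z² (G(z, K) = (z*z)*K + 4 = z²*K + 4 = K*z² + 4 = 4 + K*z²)
(140 - 89)*G(12, D) = (140 - 89)*(4 + 40*12²) = 51*(4 + 40*144) = 51*(4 + 5760) = 51*5764 = 293964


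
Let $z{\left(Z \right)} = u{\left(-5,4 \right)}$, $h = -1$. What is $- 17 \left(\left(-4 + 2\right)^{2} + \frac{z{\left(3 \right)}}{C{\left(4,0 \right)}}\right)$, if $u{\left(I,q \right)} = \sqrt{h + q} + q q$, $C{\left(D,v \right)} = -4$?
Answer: $\frac{17 \sqrt{3}}{4} \approx 7.3612$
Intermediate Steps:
$u{\left(I,q \right)} = q^{2} + \sqrt{-1 + q}$ ($u{\left(I,q \right)} = \sqrt{-1 + q} + q q = \sqrt{-1 + q} + q^{2} = q^{2} + \sqrt{-1 + q}$)
$z{\left(Z \right)} = 16 + \sqrt{3}$ ($z{\left(Z \right)} = 4^{2} + \sqrt{-1 + 4} = 16 + \sqrt{3}$)
$- 17 \left(\left(-4 + 2\right)^{2} + \frac{z{\left(3 \right)}}{C{\left(4,0 \right)}}\right) = - 17 \left(\left(-4 + 2\right)^{2} + \frac{16 + \sqrt{3}}{-4}\right) = - 17 \left(\left(-2\right)^{2} + \left(16 + \sqrt{3}\right) \left(- \frac{1}{4}\right)\right) = - 17 \left(4 - \left(4 + \frac{\sqrt{3}}{4}\right)\right) = - 17 \left(- \frac{\sqrt{3}}{4}\right) = \frac{17 \sqrt{3}}{4}$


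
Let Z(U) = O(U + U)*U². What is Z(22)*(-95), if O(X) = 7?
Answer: -321860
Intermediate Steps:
Z(U) = 7*U²
Z(22)*(-95) = (7*22²)*(-95) = (7*484)*(-95) = 3388*(-95) = -321860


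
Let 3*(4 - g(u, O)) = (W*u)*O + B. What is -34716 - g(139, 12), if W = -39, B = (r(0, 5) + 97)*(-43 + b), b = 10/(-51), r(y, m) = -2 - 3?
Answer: -8832488/153 ≈ -57729.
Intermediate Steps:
r(y, m) = -5
b = -10/51 (b = 10*(-1/51) = -10/51 ≈ -0.19608)
B = -202676/51 (B = (-5 + 97)*(-43 - 10/51) = 92*(-2203/51) = -202676/51 ≈ -3974.0)
g(u, O) = 203288/153 + 13*O*u (g(u, O) = 4 - ((-39*u)*O - 202676/51)/3 = 4 - (-39*O*u - 202676/51)/3 = 4 - (-202676/51 - 39*O*u)/3 = 4 + (202676/153 + 13*O*u) = 203288/153 + 13*O*u)
-34716 - g(139, 12) = -34716 - (203288/153 + 13*12*139) = -34716 - (203288/153 + 21684) = -34716 - 1*3520940/153 = -34716 - 3520940/153 = -8832488/153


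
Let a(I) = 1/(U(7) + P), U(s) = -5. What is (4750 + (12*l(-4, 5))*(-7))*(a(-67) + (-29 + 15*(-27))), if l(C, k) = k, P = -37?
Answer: -39465785/21 ≈ -1.8793e+6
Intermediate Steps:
a(I) = -1/42 (a(I) = 1/(-5 - 37) = 1/(-42) = -1/42)
(4750 + (12*l(-4, 5))*(-7))*(a(-67) + (-29 + 15*(-27))) = (4750 + (12*5)*(-7))*(-1/42 + (-29 + 15*(-27))) = (4750 + 60*(-7))*(-1/42 + (-29 - 405)) = (4750 - 420)*(-1/42 - 434) = 4330*(-18229/42) = -39465785/21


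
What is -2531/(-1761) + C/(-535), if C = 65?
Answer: 247924/188427 ≈ 1.3158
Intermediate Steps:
-2531/(-1761) + C/(-535) = -2531/(-1761) + 65/(-535) = -2531*(-1/1761) + 65*(-1/535) = 2531/1761 - 13/107 = 247924/188427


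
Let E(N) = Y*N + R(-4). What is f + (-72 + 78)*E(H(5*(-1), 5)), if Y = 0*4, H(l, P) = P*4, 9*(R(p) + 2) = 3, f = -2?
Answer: -12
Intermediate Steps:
R(p) = -5/3 (R(p) = -2 + (1/9)*3 = -2 + 1/3 = -5/3)
H(l, P) = 4*P
Y = 0
E(N) = -5/3 (E(N) = 0*N - 5/3 = 0 - 5/3 = -5/3)
f + (-72 + 78)*E(H(5*(-1), 5)) = -2 + (-72 + 78)*(-5/3) = -2 + 6*(-5/3) = -2 - 10 = -12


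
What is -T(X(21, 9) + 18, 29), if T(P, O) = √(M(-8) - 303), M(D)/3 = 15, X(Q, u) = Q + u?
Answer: -I*√258 ≈ -16.062*I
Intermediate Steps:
M(D) = 45 (M(D) = 3*15 = 45)
T(P, O) = I*√258 (T(P, O) = √(45 - 303) = √(-258) = I*√258)
-T(X(21, 9) + 18, 29) = -I*√258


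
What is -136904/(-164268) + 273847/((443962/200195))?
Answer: 2251423129419467/18232187454 ≈ 1.2349e+5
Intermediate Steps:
-136904/(-164268) + 273847/((443962/200195)) = -136904*(-1/164268) + 273847/((443962*(1/200195))) = 34226/41067 + 273847/(443962/200195) = 34226/41067 + 273847*(200195/443962) = 34226/41067 + 54822800165/443962 = 2251423129419467/18232187454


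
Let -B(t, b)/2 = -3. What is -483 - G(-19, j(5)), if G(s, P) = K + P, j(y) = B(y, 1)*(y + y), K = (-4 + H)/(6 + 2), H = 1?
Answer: -4341/8 ≈ -542.63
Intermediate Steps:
B(t, b) = 6 (B(t, b) = -2*(-3) = 6)
K = -3/8 (K = (-4 + 1)/(6 + 2) = -3/8 ≈ -0.37500)
j(y) = 12*y (j(y) = 6*(y + y) = 6*(2*y) = 12*y)
G(s, P) = -3/8 + P
-483 - G(-19, j(5)) = -483 - (-3/8 + 12*5) = -483 - (-3/8 + 60) = -483 - 1*477/8 = -483 - 477/8 = -4341/8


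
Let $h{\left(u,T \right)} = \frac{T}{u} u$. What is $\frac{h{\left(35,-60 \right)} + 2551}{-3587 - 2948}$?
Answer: $- \frac{2491}{6535} \approx -0.38118$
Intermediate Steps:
$h{\left(u,T \right)} = T$
$\frac{h{\left(35,-60 \right)} + 2551}{-3587 - 2948} = \frac{-60 + 2551}{-3587 - 2948} = \frac{2491}{-3587 - 2948} = \frac{2491}{-6535} = 2491 \left(- \frac{1}{6535}\right) = - \frac{2491}{6535}$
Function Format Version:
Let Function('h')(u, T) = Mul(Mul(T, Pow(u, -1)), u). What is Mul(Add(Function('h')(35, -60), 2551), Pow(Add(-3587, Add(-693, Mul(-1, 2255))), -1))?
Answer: Rational(-2491, 6535) ≈ -0.38118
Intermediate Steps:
Function('h')(u, T) = T
Mul(Add(Function('h')(35, -60), 2551), Pow(Add(-3587, Add(-693, Mul(-1, 2255))), -1)) = Mul(Add(-60, 2551), Pow(Add(-3587, Add(-693, Mul(-1, 2255))), -1)) = Mul(2491, Pow(Add(-3587, Add(-693, -2255)), -1)) = Mul(2491, Pow(Add(-3587, -2948), -1)) = Mul(2491, Pow(-6535, -1)) = Mul(2491, Rational(-1, 6535)) = Rational(-2491, 6535)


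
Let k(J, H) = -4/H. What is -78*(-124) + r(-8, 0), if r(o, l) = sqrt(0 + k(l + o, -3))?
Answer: 9672 + 2*sqrt(3)/3 ≈ 9673.2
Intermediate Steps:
r(o, l) = 2*sqrt(3)/3 (r(o, l) = sqrt(0 - 4/(-3)) = sqrt(0 - 4*(-1/3)) = sqrt(0 + 4/3) = sqrt(4/3) = 2*sqrt(3)/3)
-78*(-124) + r(-8, 0) = -78*(-124) + 2*sqrt(3)/3 = 9672 + 2*sqrt(3)/3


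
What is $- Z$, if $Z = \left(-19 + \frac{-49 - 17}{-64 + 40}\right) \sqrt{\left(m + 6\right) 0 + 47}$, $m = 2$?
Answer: $\frac{65 \sqrt{47}}{4} \approx 111.4$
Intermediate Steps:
$Z = - \frac{65 \sqrt{47}}{4}$ ($Z = \left(-19 + \frac{-49 - 17}{-64 + 40}\right) \sqrt{\left(2 + 6\right) 0 + 47} = \left(-19 - \frac{66}{-24}\right) \sqrt{8 \cdot 0 + 47} = \left(-19 - - \frac{11}{4}\right) \sqrt{0 + 47} = \left(-19 + \frac{11}{4}\right) \sqrt{47} = - \frac{65 \sqrt{47}}{4} \approx -111.4$)
$- Z = - \frac{\left(-65\right) \sqrt{47}}{4} = \frac{65 \sqrt{47}}{4}$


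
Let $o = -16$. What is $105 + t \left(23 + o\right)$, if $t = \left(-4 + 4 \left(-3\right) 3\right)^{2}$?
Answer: $11305$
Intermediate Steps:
$t = 1600$ ($t = \left(-4 - 36\right)^{2} = \left(-40\right)^{2} = 1600$)
$105 + t \left(23 + o\right) = 105 + 1600 \left(23 - 16\right) = 105 + 1600 \cdot 7 = 105 + 11200 = 11305$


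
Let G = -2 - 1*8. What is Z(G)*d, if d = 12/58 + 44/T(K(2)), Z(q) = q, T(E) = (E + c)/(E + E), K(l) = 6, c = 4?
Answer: -15372/29 ≈ -530.07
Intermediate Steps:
G = -10 (G = -2 - 8 = -10)
T(E) = (4 + E)/(2*E) (T(E) = (E + 4)/(E + E) = (4 + E)/((2*E)) = (4 + E)*(1/(2*E)) = (4 + E)/(2*E))
d = 7686/145 (d = 12/58 + 44/(((½)*(4 + 6)/6)) = 12*(1/58) + 44/(((½)*(⅙)*10)) = 6/29 + 44/(⅚) = 6/29 + 44*(6/5) = 6/29 + 264/5 = 7686/145 ≈ 53.007)
Z(G)*d = -10*7686/145 = -15372/29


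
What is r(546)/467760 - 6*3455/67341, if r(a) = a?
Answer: -536660923/1749968120 ≈ -0.30667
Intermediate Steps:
r(546)/467760 - 6*3455/67341 = 546/467760 - 6*3455/67341 = 546*(1/467760) - 20730*1/67341 = 91/77960 - 6910/22447 = -536660923/1749968120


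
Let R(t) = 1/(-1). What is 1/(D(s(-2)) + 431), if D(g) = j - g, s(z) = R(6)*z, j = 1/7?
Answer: 7/3004 ≈ 0.0023302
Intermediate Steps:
R(t) = -1
j = ⅐ ≈ 0.14286
s(z) = -z
D(g) = ⅐ - g
1/(D(s(-2)) + 431) = 1/((⅐ - (-1)*(-2)) + 431) = 1/((⅐ - 1*2) + 431) = 1/((⅐ - 2) + 431) = 1/(-13/7 + 431) = 1/(3004/7) = 7/3004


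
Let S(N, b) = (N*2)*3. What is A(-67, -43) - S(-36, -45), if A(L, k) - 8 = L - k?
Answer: 200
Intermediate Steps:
A(L, k) = 8 + L - k (A(L, k) = 8 + (L - k) = 8 + L - k)
S(N, b) = 6*N (S(N, b) = (2*N)*3 = 6*N)
A(-67, -43) - S(-36, -45) = (8 - 67 - 1*(-43)) - 6*(-36) = (8 - 67 + 43) - 1*(-216) = -16 + 216 = 200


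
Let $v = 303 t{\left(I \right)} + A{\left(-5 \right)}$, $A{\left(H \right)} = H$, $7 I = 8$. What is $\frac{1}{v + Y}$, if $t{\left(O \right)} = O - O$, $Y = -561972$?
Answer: $- \frac{1}{561977} \approx -1.7794 \cdot 10^{-6}$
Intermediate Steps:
$I = \frac{8}{7}$ ($I = \frac{1}{7} \cdot 8 = \frac{8}{7} \approx 1.1429$)
$t{\left(O \right)} = 0$
$v = -5$ ($v = 303 \cdot 0 - 5 = 0 - 5 = -5$)
$\frac{1}{v + Y} = \frac{1}{-5 - 561972} = \frac{1}{-561977} = - \frac{1}{561977}$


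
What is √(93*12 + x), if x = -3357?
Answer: 3*I*√249 ≈ 47.339*I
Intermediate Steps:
√(93*12 + x) = √(93*12 - 3357) = √(1116 - 3357) = √(-2241) = 3*I*√249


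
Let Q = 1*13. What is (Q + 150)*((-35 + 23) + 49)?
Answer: 6031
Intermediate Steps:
Q = 13
(Q + 150)*((-35 + 23) + 49) = (13 + 150)*((-35 + 23) + 49) = 163*(-12 + 49) = 163*37 = 6031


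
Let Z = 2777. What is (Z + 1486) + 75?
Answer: 4338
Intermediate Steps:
(Z + 1486) + 75 = (2777 + 1486) + 75 = 4263 + 75 = 4338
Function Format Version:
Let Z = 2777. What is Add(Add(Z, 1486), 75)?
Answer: 4338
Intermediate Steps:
Add(Add(Z, 1486), 75) = Add(Add(2777, 1486), 75) = Add(4263, 75) = 4338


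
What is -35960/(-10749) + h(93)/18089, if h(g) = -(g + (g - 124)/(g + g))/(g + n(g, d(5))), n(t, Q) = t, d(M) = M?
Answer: 241976727949/72331181892 ≈ 3.3454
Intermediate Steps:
h(g) = -(g + (-124 + g)/(2*g))/(2*g) (h(g) = -(g + (g - 124)/(g + g))/(g + g) = -(g + (-124 + g)/((2*g)))/(2*g) = -(g + (-124 + g)*(1/(2*g)))*1/(2*g) = -(g + (-124 + g)/(2*g))*1/(2*g) = -(g + (-124 + g)/(2*g))/(2*g))
-35960/(-10749) + h(93)/18089 = -35960/(-10749) + ((¼)*(124 - 1*93 - 2*93²)/93²)/18089 = -35960*(-1/10749) + ((¼)*(1/8649)*(124 - 93 - 2*8649))*(1/18089) = 35960/10749 + ((¼)*(1/8649)*(124 - 93 - 17298))*(1/18089) = 35960/10749 + ((¼)*(1/8649)*(-17267))*(1/18089) = 35960/10749 - 557/1116*1/18089 = 35960/10749 - 557/20187324 = 241976727949/72331181892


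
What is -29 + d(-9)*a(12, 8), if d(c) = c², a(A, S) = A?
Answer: 943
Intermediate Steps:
-29 + d(-9)*a(12, 8) = -29 + (-9)²*12 = -29 + 81*12 = -29 + 972 = 943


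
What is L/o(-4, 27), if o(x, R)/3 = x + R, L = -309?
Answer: -103/23 ≈ -4.4783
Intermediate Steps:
o(x, R) = 3*R + 3*x (o(x, R) = 3*(x + R) = 3*(R + x) = 3*R + 3*x)
L/o(-4, 27) = -309/(3*27 + 3*(-4)) = -309/(81 - 12) = -309/69 = -309*1/69 = -103/23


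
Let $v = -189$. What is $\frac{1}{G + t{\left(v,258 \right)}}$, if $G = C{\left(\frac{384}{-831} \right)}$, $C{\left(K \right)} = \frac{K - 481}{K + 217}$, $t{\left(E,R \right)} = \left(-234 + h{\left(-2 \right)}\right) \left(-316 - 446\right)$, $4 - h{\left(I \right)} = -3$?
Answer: $\frac{59981}{10375020129} \approx 5.7813 \cdot 10^{-6}$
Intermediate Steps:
$h{\left(I \right)} = 7$ ($h{\left(I \right)} = 4 - -3 = 4 + 3 = 7$)
$t{\left(E,R \right)} = 172974$ ($t{\left(E,R \right)} = \left(-234 + 7\right) \left(-316 - 446\right) = \left(-227\right) \left(-762\right) = 172974$)
$C{\left(K \right)} = \frac{-481 + K}{217 + K}$
$G = - \frac{133365}{59981}$ ($G = \frac{-481 + \frac{384}{-831}}{217 + \frac{384}{-831}} = \frac{-481 + 384 \left(- \frac{1}{831}\right)}{217 + 384 \left(- \frac{1}{831}\right)} = \frac{-481 - \frac{128}{277}}{217 - \frac{128}{277}} = \frac{1}{\frac{59981}{277}} \left(- \frac{133365}{277}\right) = \frac{277}{59981} \left(- \frac{133365}{277}\right) = - \frac{133365}{59981} \approx -2.2235$)
$\frac{1}{G + t{\left(v,258 \right)}} = \frac{1}{- \frac{133365}{59981} + 172974} = \frac{1}{\frac{10375020129}{59981}} = \frac{59981}{10375020129}$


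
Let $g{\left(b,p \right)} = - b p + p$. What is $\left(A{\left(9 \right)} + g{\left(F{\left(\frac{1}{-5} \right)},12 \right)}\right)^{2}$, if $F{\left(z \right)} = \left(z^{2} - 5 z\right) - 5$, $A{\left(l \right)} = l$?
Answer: $\frac{2934369}{625} \approx 4695.0$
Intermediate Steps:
$F{\left(z \right)} = -5 + z^{2} - 5 z$
$g{\left(b,p \right)} = p - b p$ ($g{\left(b,p \right)} = - b p + p = p - b p$)
$\left(A{\left(9 \right)} + g{\left(F{\left(\frac{1}{-5} \right)},12 \right)}\right)^{2} = \left(9 + 12 \left(1 - \left(-5 + \left(\frac{1}{-5}\right)^{2} - \frac{5}{-5}\right)\right)\right)^{2} = \left(9 + 12 \left(1 - \left(-5 + \left(- \frac{1}{5}\right)^{2} - -1\right)\right)\right)^{2} = \left(9 + 12 \left(1 - \left(-5 + \frac{1}{25} + 1\right)\right)\right)^{2} = \left(9 + 12 \left(1 - - \frac{99}{25}\right)\right)^{2} = \left(9 + 12 \left(1 + \frac{99}{25}\right)\right)^{2} = \left(9 + 12 \cdot \frac{124}{25}\right)^{2} = \left(9 + \frac{1488}{25}\right)^{2} = \left(\frac{1713}{25}\right)^{2} = \frac{2934369}{625}$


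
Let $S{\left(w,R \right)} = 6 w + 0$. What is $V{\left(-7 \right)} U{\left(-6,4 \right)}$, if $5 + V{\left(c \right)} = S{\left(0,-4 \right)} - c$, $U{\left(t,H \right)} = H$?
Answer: $8$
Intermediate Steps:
$S{\left(w,R \right)} = 6 w$
$V{\left(c \right)} = -5 - c$ ($V{\left(c \right)} = -5 + \left(6 \cdot 0 - c\right) = -5 + \left(0 - c\right) = -5 - c$)
$V{\left(-7 \right)} U{\left(-6,4 \right)} = \left(-5 - -7\right) 4 = \left(-5 + 7\right) 4 = 2 \cdot 4 = 8$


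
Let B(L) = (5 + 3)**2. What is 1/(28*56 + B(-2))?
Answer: 1/1632 ≈ 0.00061275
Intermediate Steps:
B(L) = 64 (B(L) = 8**2 = 64)
1/(28*56 + B(-2)) = 1/(28*56 + 64) = 1/(1568 + 64) = 1/1632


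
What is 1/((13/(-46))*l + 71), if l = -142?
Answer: 23/2556 ≈ 0.0089984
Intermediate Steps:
1/((13/(-46))*l + 71) = 1/((13/(-46))*(-142) + 71) = 1/((13*(-1/46))*(-142) + 71) = 1/(-13/46*(-142) + 71) = 1/(923/23 + 71) = 1/(2556/23) = 23/2556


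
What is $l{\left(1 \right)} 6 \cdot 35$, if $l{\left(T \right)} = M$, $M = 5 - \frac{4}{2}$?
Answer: $630$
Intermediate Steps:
$M = 3$ ($M = 5 - 2 = 3$)
$l{\left(T \right)} = 3$
$l{\left(1 \right)} 6 \cdot 35 = 3 \cdot 6 \cdot 35 = 18 \cdot 35 = 630$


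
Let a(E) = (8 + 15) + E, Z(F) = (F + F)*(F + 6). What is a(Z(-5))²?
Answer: 169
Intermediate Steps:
Z(F) = 2*F*(6 + F) (Z(F) = (2*F)*(6 + F) = 2*F*(6 + F))
a(E) = 23 + E
a(Z(-5))² = (23 + 2*(-5)*(6 - 5))² = (23 + 2*(-5)*1)² = (23 - 10)² = 13² = 169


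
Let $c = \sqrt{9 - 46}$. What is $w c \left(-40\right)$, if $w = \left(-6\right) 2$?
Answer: $480 i \sqrt{37} \approx 2919.7 i$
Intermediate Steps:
$w = -12$
$c = i \sqrt{37}$ ($c = \sqrt{-37} = i \sqrt{37} \approx 6.0828 i$)
$w c \left(-40\right) = - 12 i \sqrt{37} \left(-40\right) = 480 i \sqrt{37}$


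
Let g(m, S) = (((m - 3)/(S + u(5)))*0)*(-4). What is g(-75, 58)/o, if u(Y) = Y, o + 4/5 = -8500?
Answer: 0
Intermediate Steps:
o = -42504/5 (o = -⅘ - 8500 = -42504/5 ≈ -8500.8)
g(m, S) = 0 (g(m, S) = (((m - 3)/(S + 5))*0)*(-4) = (((-3 + m)/(5 + S))*0)*(-4) = 0*(-4) = 0)
g(-75, 58)/o = 0/(-42504/5) = 0*(-5/42504) = 0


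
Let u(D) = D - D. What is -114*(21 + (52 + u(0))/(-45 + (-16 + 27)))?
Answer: -37734/17 ≈ -2219.6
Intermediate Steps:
u(D) = 0
-114*(21 + (52 + u(0))/(-45 + (-16 + 27))) = -114*(21 + (52 + 0)/(-45 + (-16 + 27))) = -114*(21 + 52/(-45 + 11)) = -114*(21 + 52/(-34)) = -114*(21 + 52*(-1/34)) = -114*(21 - 26/17) = -114*331/17 = -37734/17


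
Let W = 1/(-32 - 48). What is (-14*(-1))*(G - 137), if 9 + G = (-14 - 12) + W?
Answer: -96327/40 ≈ -2408.2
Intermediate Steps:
W = -1/80 (W = 1/(-80) = -1/80 ≈ -0.012500)
G = -2801/80 (G = -9 + ((-14 - 12) - 1/80) = -9 + (-26 - 1/80) = -9 - 2081/80 = -2801/80 ≈ -35.013)
(-14*(-1))*(G - 137) = (-14*(-1))*(-2801/80 - 137) = 14*(-13761/80) = -96327/40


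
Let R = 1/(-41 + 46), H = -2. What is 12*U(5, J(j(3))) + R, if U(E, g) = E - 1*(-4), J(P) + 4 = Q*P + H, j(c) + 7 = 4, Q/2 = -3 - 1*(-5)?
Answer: 541/5 ≈ 108.20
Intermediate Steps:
Q = 4 (Q = 2*(-3 - 1*(-5)) = 2*(-3 + 5) = 2*2 = 4)
j(c) = -3 (j(c) = -7 + 4 = -3)
J(P) = -6 + 4*P (J(P) = -4 + (4*P - 2) = -4 + (-2 + 4*P) = -6 + 4*P)
U(E, g) = 4 + E (U(E, g) = E + 4 = 4 + E)
R = ⅕ (R = 1/5 = ⅕ ≈ 0.20000)
12*U(5, J(j(3))) + R = 12*(4 + 5) + ⅕ = 12*9 + ⅕ = 108 + ⅕ = 541/5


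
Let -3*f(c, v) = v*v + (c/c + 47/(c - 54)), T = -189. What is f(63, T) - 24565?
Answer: -984800/27 ≈ -36474.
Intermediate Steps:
f(c, v) = -1/3 - 47/(3*(-54 + c)) - v**2/3 (f(c, v) = -(v*v + (c/c + 47/(c - 54)))/3 = -(v**2 + (1 + 47/(-54 + c)))/3 = -(1 + v**2 + 47/(-54 + c))/3 = -1/3 - 47/(3*(-54 + c)) - v**2/3)
f(63, T) - 24565 = (7 - 1*63 + 54*(-189)**2 - 1*63*(-189)**2)/(3*(-54 + 63)) - 24565 = (1/3)*(7 - 63 + 54*35721 - 1*63*35721)/9 - 24565 = (1/3)*(1/9)*(7 - 63 + 1928934 - 2250423) - 24565 = (1/3)*(1/9)*(-321545) - 24565 = -321545/27 - 24565 = -984800/27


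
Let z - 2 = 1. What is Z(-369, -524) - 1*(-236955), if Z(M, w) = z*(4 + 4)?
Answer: 236979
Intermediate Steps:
z = 3 (z = 2 + 1 = 3)
Z(M, w) = 24 (Z(M, w) = 3*(4 + 4) = 3*8 = 24)
Z(-369, -524) - 1*(-236955) = 24 - 1*(-236955) = 24 + 236955 = 236979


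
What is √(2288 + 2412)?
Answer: 10*√47 ≈ 68.557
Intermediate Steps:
√(2288 + 2412) = √4700 = 10*√47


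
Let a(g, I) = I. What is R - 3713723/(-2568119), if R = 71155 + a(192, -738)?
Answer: 180842949346/2568119 ≈ 70419.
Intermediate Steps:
R = 70417 (R = 71155 - 738 = 70417)
R - 3713723/(-2568119) = 70417 - 3713723/(-2568119) = 70417 - 3713723*(-1)/2568119 = 70417 - 1*(-3713723/2568119) = 70417 + 3713723/2568119 = 180842949346/2568119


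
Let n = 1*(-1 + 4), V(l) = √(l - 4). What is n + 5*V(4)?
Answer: 3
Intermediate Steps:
V(l) = √(-4 + l)
n = 3 (n = 1*3 = 3)
n + 5*V(4) = 3 + 5*√(-4 + 4) = 3 + 5*√0 = 3 + 5*0 = 3 + 0 = 3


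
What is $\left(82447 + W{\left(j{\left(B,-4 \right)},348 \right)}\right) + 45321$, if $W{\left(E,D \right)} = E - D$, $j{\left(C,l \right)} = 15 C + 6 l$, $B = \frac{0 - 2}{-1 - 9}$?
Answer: $127399$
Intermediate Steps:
$B = \frac{1}{5}$ ($B = - \frac{2}{-10} = \left(-2\right) \left(- \frac{1}{10}\right) = \frac{1}{5} \approx 0.2$)
$j{\left(C,l \right)} = 6 l + 15 C$
$\left(82447 + W{\left(j{\left(B,-4 \right)},348 \right)}\right) + 45321 = \left(82447 + \left(\left(6 \left(-4\right) + 15 \cdot \frac{1}{5}\right) - 348\right)\right) + 45321 = \left(82447 + \left(\left(-24 + 3\right) - 348\right)\right) + 45321 = \left(82447 - 369\right) + 45321 = 82078 + 45321 = 127399$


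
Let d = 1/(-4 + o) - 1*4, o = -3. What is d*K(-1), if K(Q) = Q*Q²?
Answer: 29/7 ≈ 4.1429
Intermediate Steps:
K(Q) = Q³
d = -29/7 (d = 1/(-4 - 3) - 1*4 = 1/(-7) - 4 = -⅐ - 4 = -29/7 ≈ -4.1429)
d*K(-1) = -29/7*(-1)³ = -29/7*(-1) = 29/7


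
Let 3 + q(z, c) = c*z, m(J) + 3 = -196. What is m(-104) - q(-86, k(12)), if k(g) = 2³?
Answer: 492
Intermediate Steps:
m(J) = -199 (m(J) = -3 - 196 = -199)
k(g) = 8
q(z, c) = -3 + c*z
m(-104) - q(-86, k(12)) = -199 - (-3 + 8*(-86)) = -199 - (-3 - 688) = -199 - 1*(-691) = -199 + 691 = 492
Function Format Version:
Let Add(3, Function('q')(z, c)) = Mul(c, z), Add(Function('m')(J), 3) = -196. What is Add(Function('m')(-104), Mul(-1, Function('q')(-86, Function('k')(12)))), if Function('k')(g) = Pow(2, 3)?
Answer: 492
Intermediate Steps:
Function('m')(J) = -199 (Function('m')(J) = Add(-3, -196) = -199)
Function('k')(g) = 8
Function('q')(z, c) = Add(-3, Mul(c, z))
Add(Function('m')(-104), Mul(-1, Function('q')(-86, Function('k')(12)))) = Add(-199, Mul(-1, Add(-3, Mul(8, -86)))) = Add(-199, Mul(-1, Add(-3, -688))) = Add(-199, Mul(-1, -691)) = Add(-199, 691) = 492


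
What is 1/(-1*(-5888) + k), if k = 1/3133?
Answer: 3133/18447105 ≈ 0.00016984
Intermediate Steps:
k = 1/3133 ≈ 0.00031918
1/(-1*(-5888) + k) = 1/(-1*(-5888) + 1/3133) = 1/(5888 + 1/3133) = 1/(18447105/3133) = 3133/18447105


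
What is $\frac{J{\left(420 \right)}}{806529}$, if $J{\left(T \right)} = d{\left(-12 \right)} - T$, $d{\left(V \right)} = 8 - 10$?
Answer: $- \frac{422}{806529} \approx -0.00052323$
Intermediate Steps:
$d{\left(V \right)} = -2$
$J{\left(T \right)} = -2 - T$
$\frac{J{\left(420 \right)}}{806529} = \frac{-2 - 420}{806529} = \left(-2 - 420\right) \frac{1}{806529} = \left(-422\right) \frac{1}{806529} = - \frac{422}{806529}$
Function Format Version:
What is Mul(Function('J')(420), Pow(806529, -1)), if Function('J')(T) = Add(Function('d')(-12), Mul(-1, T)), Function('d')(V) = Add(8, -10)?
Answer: Rational(-422, 806529) ≈ -0.00052323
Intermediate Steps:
Function('d')(V) = -2
Function('J')(T) = Add(-2, Mul(-1, T))
Mul(Function('J')(420), Pow(806529, -1)) = Mul(Add(-2, Mul(-1, 420)), Pow(806529, -1)) = Mul(Add(-2, -420), Rational(1, 806529)) = Mul(-422, Rational(1, 806529)) = Rational(-422, 806529)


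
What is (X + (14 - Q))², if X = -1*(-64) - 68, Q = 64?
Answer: 2916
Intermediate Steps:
X = -4 (X = 64 - 68 = -4)
(X + (14 - Q))² = (-4 + (14 - 1*64))² = (-4 + (14 - 64))² = (-4 - 50)² = (-54)² = 2916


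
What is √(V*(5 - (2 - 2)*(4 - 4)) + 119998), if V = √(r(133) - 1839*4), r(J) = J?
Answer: √(119998 + 5*I*√7223) ≈ 346.41 + 0.6133*I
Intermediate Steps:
V = I*√7223 (V = √(133 - 1839*4) = √(133 - 7356) = √(-7223) = I*√7223 ≈ 84.988*I)
√(V*(5 - (2 - 2)*(4 - 4)) + 119998) = √((I*√7223)*(5 - (2 - 2)*(4 - 4)) + 119998) = √((I*√7223)*(5 - 0*0) + 119998) = √((I*√7223)*(5 - 1*0) + 119998) = √((I*√7223)*(5 + 0) + 119998) = √((I*√7223)*5 + 119998) = √(5*I*√7223 + 119998) = √(119998 + 5*I*√7223)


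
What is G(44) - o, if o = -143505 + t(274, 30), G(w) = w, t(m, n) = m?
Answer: 143275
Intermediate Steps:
o = -143231 (o = -143505 + 274 = -143231)
G(44) - o = 44 - 1*(-143231) = 44 + 143231 = 143275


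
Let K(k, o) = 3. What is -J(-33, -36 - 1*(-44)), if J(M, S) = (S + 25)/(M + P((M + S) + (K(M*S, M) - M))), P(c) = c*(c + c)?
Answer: -3/19 ≈ -0.15789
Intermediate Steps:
P(c) = 2*c**2 (P(c) = c*(2*c) = 2*c**2)
J(M, S) = (25 + S)/(M + 2*(3 + S)**2) (J(M, S) = (S + 25)/(M + 2*((M + S) + (3 - M))**2) = (25 + S)/(M + 2*(3 + S)**2))
-J(-33, -36 - 1*(-44)) = -(25 + (-36 - 1*(-44)))/(-33 + 2*(3 + (-36 - 1*(-44)))**2) = -(25 + (-36 + 44))/(-33 + 2*(3 + (-36 + 44))**2) = -(25 + 8)/(-33 + 2*(3 + 8)**2) = -33/(-33 + 2*11**2) = -33/(-33 + 2*121) = -33/(-33 + 242) = -33/209 = -1*3/19 = -3/19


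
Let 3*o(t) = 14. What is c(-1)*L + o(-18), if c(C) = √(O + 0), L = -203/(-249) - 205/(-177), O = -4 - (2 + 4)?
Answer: 14/3 + 9664*I*√10/4897 ≈ 4.6667 + 6.2406*I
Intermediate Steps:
o(t) = 14/3 (o(t) = (⅓)*14 = 14/3)
O = -10 (O = -4 - 1*6 = -4 - 6 = -10)
L = 9664/4897 (L = -203*(-1/249) - 205*(-1/177) = 203/249 + 205/177 = 9664/4897 ≈ 1.9735)
c(C) = I*√10 (c(C) = √(-10 + 0) = √(-10) = I*√10)
c(-1)*L + o(-18) = (I*√10)*(9664/4897) + 14/3 = 9664*I*√10/4897 + 14/3 = 14/3 + 9664*I*√10/4897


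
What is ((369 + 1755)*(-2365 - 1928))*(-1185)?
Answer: 10805223420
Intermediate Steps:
((369 + 1755)*(-2365 - 1928))*(-1185) = (2124*(-4293))*(-1185) = -9118332*(-1185) = 10805223420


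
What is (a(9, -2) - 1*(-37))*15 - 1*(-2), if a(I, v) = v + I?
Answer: 662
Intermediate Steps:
a(I, v) = I + v
(a(9, -2) - 1*(-37))*15 - 1*(-2) = ((9 - 2) - 1*(-37))*15 - 1*(-2) = (7 + 37)*15 + 2 = 44*15 + 2 = 660 + 2 = 662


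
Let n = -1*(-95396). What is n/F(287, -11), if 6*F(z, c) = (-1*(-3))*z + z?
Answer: 20442/41 ≈ 498.59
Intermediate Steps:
F(z, c) = 2*z/3 (F(z, c) = ((-1*(-3))*z + z)/6 = (3*z + z)/6 = (4*z)/6 = 2*z/3)
n = 95396
n/F(287, -11) = 95396/(((⅔)*287)) = 95396/(574/3) = 95396*(3/574) = 20442/41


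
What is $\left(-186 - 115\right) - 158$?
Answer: $-459$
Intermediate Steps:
$\left(-186 - 115\right) - 158 = -301 - 158 = -459$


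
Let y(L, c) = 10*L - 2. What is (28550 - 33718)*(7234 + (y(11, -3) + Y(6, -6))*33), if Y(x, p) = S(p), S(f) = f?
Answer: -54780800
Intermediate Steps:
Y(x, p) = p
y(L, c) = -2 + 10*L
(28550 - 33718)*(7234 + (y(11, -3) + Y(6, -6))*33) = (28550 - 33718)*(7234 + ((-2 + 10*11) - 6)*33) = -5168*(7234 + ((-2 + 110) - 6)*33) = -5168*(7234 + (108 - 6)*33) = -5168*(7234 + 102*33) = -5168*(7234 + 3366) = -5168*10600 = -54780800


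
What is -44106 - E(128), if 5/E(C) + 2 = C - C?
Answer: -88207/2 ≈ -44104.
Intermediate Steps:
E(C) = -5/2 (E(C) = 5/(-2 + (C - C)) = 5/(-2 + 0) = 5/(-2) = 5*(-1/2) = -5/2)
-44106 - E(128) = -44106 - 1*(-5/2) = -44106 + 5/2 = -88207/2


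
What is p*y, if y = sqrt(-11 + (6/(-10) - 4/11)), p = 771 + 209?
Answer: 196*I*sqrt(36190)/11 ≈ 3389.7*I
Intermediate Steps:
p = 980
y = I*sqrt(36190)/55 (y = sqrt(-11 + (6*(-1/10) - 4*1/11)) = sqrt(-11 + (-3/5 - 4/11)) = sqrt(-11 - 53/55) = sqrt(-658/55) = I*sqrt(36190)/55 ≈ 3.4588*I)
p*y = 980*(I*sqrt(36190)/55) = 196*I*sqrt(36190)/11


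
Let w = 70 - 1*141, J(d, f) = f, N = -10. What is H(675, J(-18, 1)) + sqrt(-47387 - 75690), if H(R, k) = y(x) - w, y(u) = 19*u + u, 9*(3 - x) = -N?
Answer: 979/9 + I*sqrt(123077) ≈ 108.78 + 350.82*I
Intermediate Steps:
w = -71 (w = 70 - 141 = -71)
x = 17/9 (x = 3 - (-1)*(-10)/9 = 3 - 1/9*10 = 3 - 10/9 = 17/9 ≈ 1.8889)
y(u) = 20*u
H(R, k) = 979/9 (H(R, k) = 20*(17/9) - 1*(-71) = 340/9 + 71 = 979/9)
H(675, J(-18, 1)) + sqrt(-47387 - 75690) = 979/9 + sqrt(-47387 - 75690) = 979/9 + sqrt(-123077) = 979/9 + I*sqrt(123077)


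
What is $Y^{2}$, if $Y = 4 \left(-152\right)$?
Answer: $369664$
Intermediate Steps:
$Y = -608$
$Y^{2} = \left(-608\right)^{2} = 369664$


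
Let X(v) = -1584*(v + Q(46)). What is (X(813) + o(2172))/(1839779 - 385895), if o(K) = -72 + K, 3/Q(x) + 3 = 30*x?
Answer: -16392617/18537021 ≈ -0.88432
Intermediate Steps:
Q(x) = 3/(-3 + 30*x)
X(v) = -176/51 - 1584*v (X(v) = -1584*(v + 1/(-1 + 10*46)) = -1584*(v + 1/(-1 + 460)) = -1584*(v + 1/459) = -1584*(1/459 + v) = -176/51 - 1584*v)
(X(813) + o(2172))/(1839779 - 385895) = ((-176/51 - 1584*813) + (-72 + 2172))/(1839779 - 385895) = ((-176/51 - 1287792) + 2100)/1453884 = (-65677568/51 + 2100)*(1/1453884) = -65570468/51*1/1453884 = -16392617/18537021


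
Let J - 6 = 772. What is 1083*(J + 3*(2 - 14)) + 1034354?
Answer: 1837940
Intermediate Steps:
J = 778 (J = 6 + 772 = 778)
1083*(J + 3*(2 - 14)) + 1034354 = 1083*(778 + 3*(2 - 14)) + 1034354 = 1083*(778 + 3*(-12)) + 1034354 = 1083*(778 - 36) + 1034354 = 1083*742 + 1034354 = 803586 + 1034354 = 1837940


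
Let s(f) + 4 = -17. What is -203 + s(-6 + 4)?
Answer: -224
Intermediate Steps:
s(f) = -21 (s(f) = -4 - 17 = -21)
-203 + s(-6 + 4) = -203 - 21 = -224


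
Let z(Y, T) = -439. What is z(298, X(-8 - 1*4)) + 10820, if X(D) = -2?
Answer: 10381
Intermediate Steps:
z(298, X(-8 - 1*4)) + 10820 = -439 + 10820 = 10381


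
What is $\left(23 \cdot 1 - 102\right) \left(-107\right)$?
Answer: $8453$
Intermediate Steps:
$\left(23 \cdot 1 - 102\right) \left(-107\right) = \left(23 - 102\right) \left(-107\right) = \left(-79\right) \left(-107\right) = 8453$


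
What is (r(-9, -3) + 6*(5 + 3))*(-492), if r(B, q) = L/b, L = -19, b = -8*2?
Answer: -96801/4 ≈ -24200.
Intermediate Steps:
b = -16
r(B, q) = 19/16 (r(B, q) = -19/(-16) = -19*(-1/16) = 19/16)
(r(-9, -3) + 6*(5 + 3))*(-492) = (19/16 + 6*(5 + 3))*(-492) = (19/16 + 6*8)*(-492) = (19/16 + 48)*(-492) = (787/16)*(-492) = -96801/4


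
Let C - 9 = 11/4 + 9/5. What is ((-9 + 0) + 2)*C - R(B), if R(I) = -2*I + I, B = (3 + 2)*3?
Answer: -1597/20 ≈ -79.850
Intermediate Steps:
C = 271/20 (C = 9 + (11/4 + 9/5) = 9 + 91/20 = 271/20 ≈ 13.550)
B = 15 (B = 5*3 = 15)
R(I) = -I
((-9 + 0) + 2)*C - R(B) = ((-9 + 0) + 2)*(271/20) - (-1)*15 = (-9 + 2)*(271/20) - 1*(-15) = -7*271/20 + 15 = -1897/20 + 15 = -1597/20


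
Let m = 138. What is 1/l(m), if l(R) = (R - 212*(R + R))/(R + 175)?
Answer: -313/58374 ≈ -0.0053620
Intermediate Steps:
l(R) = -423*R/(175 + R) (l(R) = (R - 424*R)/(175 + R) = (-423*R)/(175 + R) = -423*R/(175 + R))
1/l(m) = 1/(-423*138/(175 + 138)) = 1/(-423*138/313) = 1/(-423*138*1/313) = 1/(-58374/313) = -313/58374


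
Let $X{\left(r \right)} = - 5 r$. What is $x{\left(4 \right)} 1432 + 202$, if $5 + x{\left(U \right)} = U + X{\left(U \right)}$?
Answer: $-29870$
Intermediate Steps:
$x{\left(U \right)} = -5 - 4 U$ ($x{\left(U \right)} = -5 + \left(U - 5 U\right) = -5 - 4 U$)
$x{\left(4 \right)} 1432 + 202 = \left(-5 - 16\right) 1432 + 202 = \left(-21\right) 1432 + 202 = -30072 + 202 = -29870$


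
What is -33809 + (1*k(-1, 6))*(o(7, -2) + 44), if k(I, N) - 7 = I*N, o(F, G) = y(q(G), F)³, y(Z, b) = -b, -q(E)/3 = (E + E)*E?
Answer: -34108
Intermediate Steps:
q(E) = -6*E² (q(E) = -3*(E + E)*E = -3*2*E*E = -6*E²)
o(F, G) = -F³ (o(F, G) = (-F)³ = -F³)
k(I, N) = 7 + I*N
-33809 + (1*k(-1, 6))*(o(7, -2) + 44) = -33809 + (1*(7 - 1*6))*(-1*7³ + 44) = -33809 + (1*(7 - 6))*(-1*343 + 44) = -33809 + (1*1)*(-343 + 44) = -33809 + 1*(-299) = -33809 - 299 = -34108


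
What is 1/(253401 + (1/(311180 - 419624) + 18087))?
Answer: 108444/29441244671 ≈ 3.6834e-6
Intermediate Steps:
1/(253401 + (1/(311180 - 419624) + 18087)) = 1/(253401 + (1/(-108444) + 18087)) = 1/(253401 + (-1/108444 + 18087)) = 1/(253401 + 1961426627/108444) = 1/(29441244671/108444) = 108444/29441244671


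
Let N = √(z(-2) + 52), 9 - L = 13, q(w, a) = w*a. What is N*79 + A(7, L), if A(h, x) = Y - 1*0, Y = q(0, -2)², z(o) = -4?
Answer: 316*√3 ≈ 547.33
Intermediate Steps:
q(w, a) = a*w
Y = 0 (Y = (-2*0)² = 0² = 0)
L = -4 (L = 9 - 1*13 = 9 - 13 = -4)
A(h, x) = 0 (A(h, x) = 0 - 1*0 = 0 + 0 = 0)
N = 4*√3 (N = √(-4 + 52) = √48 = 4*√3 ≈ 6.9282)
N*79 + A(7, L) = (4*√3)*79 + 0 = 316*√3 + 0 = 316*√3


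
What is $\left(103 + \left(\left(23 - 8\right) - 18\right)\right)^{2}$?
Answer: $10000$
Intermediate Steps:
$\left(103 + \left(\left(23 - 8\right) - 18\right)\right)^{2} = \left(103 + \left(15 - 18\right)\right)^{2} = \left(103 - 3\right)^{2} = 100^{2} = 10000$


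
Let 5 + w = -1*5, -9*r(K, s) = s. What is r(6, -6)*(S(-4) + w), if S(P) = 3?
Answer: -14/3 ≈ -4.6667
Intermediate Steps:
r(K, s) = -s/9
w = -10 (w = -5 - 1*5 = -5 - 5 = -10)
r(6, -6)*(S(-4) + w) = (-1/9*(-6))*(3 - 10) = (2/3)*(-7) = -14/3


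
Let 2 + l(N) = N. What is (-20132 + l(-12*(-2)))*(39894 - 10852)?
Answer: -584034620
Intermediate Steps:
l(N) = -2 + N
(-20132 + l(-12*(-2)))*(39894 - 10852) = (-20132 + (-2 - 12*(-2)))*(39894 - 10852) = (-20132 + (-2 + 24))*29042 = (-20132 + 22)*29042 = -20110*29042 = -584034620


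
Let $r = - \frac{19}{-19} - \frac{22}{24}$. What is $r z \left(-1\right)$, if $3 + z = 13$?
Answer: $- \frac{5}{6} \approx -0.83333$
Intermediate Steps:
$z = 10$ ($z = -3 + 13 = 10$)
$r = \frac{1}{12}$ ($r = \left(-19\right) \left(- \frac{1}{19}\right) - \frac{11}{12} = 1 - \frac{11}{12} = \frac{1}{12} \approx 0.083333$)
$r z \left(-1\right) = \frac{1}{12} \cdot 10 \left(-1\right) = \frac{5}{6} \left(-1\right) = - \frac{5}{6}$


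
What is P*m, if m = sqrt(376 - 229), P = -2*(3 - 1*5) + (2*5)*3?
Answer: 238*sqrt(3) ≈ 412.23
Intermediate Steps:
P = 34 (P = -2*(3 - 5) + 10*3 = -2*(-2) + 30 = 4 + 30 = 34)
m = 7*sqrt(3) (m = sqrt(147) = 7*sqrt(3) ≈ 12.124)
P*m = 34*(7*sqrt(3)) = 238*sqrt(3)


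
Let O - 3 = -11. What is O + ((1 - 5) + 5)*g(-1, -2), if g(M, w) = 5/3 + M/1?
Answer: -22/3 ≈ -7.3333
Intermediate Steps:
O = -8 (O = 3 - 11 = -8)
g(M, w) = 5/3 + M (g(M, w) = 5*(⅓) + M*1 = 5/3 + M)
O + ((1 - 5) + 5)*g(-1, -2) = -8 + ((1 - 5) + 5)*(5/3 - 1) = -8 + (-4 + 5)*(⅔) = -8 + 1*(⅔) = -8 + ⅔ = -22/3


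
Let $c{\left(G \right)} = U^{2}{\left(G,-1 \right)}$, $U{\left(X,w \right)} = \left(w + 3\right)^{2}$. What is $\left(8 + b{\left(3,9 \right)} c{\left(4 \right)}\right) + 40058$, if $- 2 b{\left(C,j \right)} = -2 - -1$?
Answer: $40074$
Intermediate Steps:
$U{\left(X,w \right)} = \left(3 + w\right)^{2}$
$b{\left(C,j \right)} = \frac{1}{2}$ ($b{\left(C,j \right)} = - \frac{-2 - -1}{2} = - \frac{-2 + 1}{2} = \left(- \frac{1}{2}\right) \left(-1\right) = \frac{1}{2}$)
$c{\left(G \right)} = 16$ ($c{\left(G \right)} = \left(\left(3 - 1\right)^{2}\right)^{2} = \left(2^{2}\right)^{2} = 4^{2} = 16$)
$\left(8 + b{\left(3,9 \right)} c{\left(4 \right)}\right) + 40058 = \left(8 + \frac{1}{2} \cdot 16\right) + 40058 = \left(8 + 8\right) + 40058 = 16 + 40058 = 40074$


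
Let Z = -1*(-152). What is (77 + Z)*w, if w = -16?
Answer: -3664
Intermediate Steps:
Z = 152
(77 + Z)*w = (77 + 152)*(-16) = 229*(-16) = -3664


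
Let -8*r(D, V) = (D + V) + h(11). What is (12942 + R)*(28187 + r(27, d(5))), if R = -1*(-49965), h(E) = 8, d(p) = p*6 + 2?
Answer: 14181062103/8 ≈ 1.7726e+9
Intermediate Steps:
d(p) = 2 + 6*p (d(p) = 6*p + 2 = 2 + 6*p)
r(D, V) = -1 - D/8 - V/8 (r(D, V) = -((D + V) + 8)/8 = -(8 + D + V)/8 = -1 - D/8 - V/8)
R = 49965
(12942 + R)*(28187 + r(27, d(5))) = (12942 + 49965)*(28187 + (-1 - ⅛*27 - (2 + 6*5)/8)) = 62907*(28187 + (-1 - 27/8 - (2 + 30)/8)) = 62907*(28187 + (-1 - 27/8 - ⅛*32)) = 62907*(28187 + (-1 - 27/8 - 4)) = 62907*(28187 - 67/8) = 62907*(225429/8) = 14181062103/8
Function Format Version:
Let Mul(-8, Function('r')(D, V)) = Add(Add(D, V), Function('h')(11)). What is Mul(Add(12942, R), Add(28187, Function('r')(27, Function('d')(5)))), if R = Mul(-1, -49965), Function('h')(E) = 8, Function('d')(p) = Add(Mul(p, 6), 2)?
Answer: Rational(14181062103, 8) ≈ 1.7726e+9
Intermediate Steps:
Function('d')(p) = Add(2, Mul(6, p)) (Function('d')(p) = Add(Mul(6, p), 2) = Add(2, Mul(6, p)))
Function('r')(D, V) = Add(-1, Mul(Rational(-1, 8), D), Mul(Rational(-1, 8), V)) (Function('r')(D, V) = Mul(Rational(-1, 8), Add(Add(D, V), 8)) = Mul(Rational(-1, 8), Add(8, D, V)) = Add(-1, Mul(Rational(-1, 8), D), Mul(Rational(-1, 8), V)))
R = 49965
Mul(Add(12942, R), Add(28187, Function('r')(27, Function('d')(5)))) = Mul(Add(12942, 49965), Add(28187, Add(-1, Mul(Rational(-1, 8), 27), Mul(Rational(-1, 8), Add(2, Mul(6, 5)))))) = Mul(62907, Add(28187, Add(-1, Rational(-27, 8), Mul(Rational(-1, 8), Add(2, 30))))) = Mul(62907, Add(28187, Add(-1, Rational(-27, 8), Mul(Rational(-1, 8), 32)))) = Mul(62907, Add(28187, Add(-1, Rational(-27, 8), -4))) = Mul(62907, Add(28187, Rational(-67, 8))) = Mul(62907, Rational(225429, 8)) = Rational(14181062103, 8)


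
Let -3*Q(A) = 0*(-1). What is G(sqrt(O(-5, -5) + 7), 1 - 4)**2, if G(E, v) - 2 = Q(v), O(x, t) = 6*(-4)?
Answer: 4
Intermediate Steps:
Q(A) = 0 (Q(A) = -0*(-1) = -1/3*0 = 0)
O(x, t) = -24
G(E, v) = 2 (G(E, v) = 2 + 0 = 2)
G(sqrt(O(-5, -5) + 7), 1 - 4)**2 = 2**2 = 4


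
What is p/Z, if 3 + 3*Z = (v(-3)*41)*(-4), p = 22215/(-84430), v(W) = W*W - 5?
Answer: 13329/11127874 ≈ 0.0011978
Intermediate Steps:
v(W) = -5 + W**2 (v(W) = W**2 - 5 = -5 + W**2)
p = -4443/16886 (p = 22215*(-1/84430) = -4443/16886 ≈ -0.26312)
Z = -659/3 (Z = -1 + (((-5 + (-3)**2)*41)*(-4))/3 = -1 + (((-5 + 9)*41)*(-4))/3 = -1 + ((4*41)*(-4))/3 = -1 + (164*(-4))/3 = -1 + (1/3)*(-656) = -1 - 656/3 = -659/3 ≈ -219.67)
p/Z = -4443/(16886*(-659/3)) = -4443/16886*(-3/659) = 13329/11127874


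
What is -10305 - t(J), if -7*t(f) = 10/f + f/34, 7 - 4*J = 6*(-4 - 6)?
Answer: -657284191/63784 ≈ -10305.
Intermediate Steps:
J = 67/4 (J = 7/4 - 3*(-4 - 6)/2 = 7/4 - 3*(-10)/2 = 7/4 - ¼*(-60) = 7/4 + 15 = 67/4 ≈ 16.750)
t(f) = -10/(7*f) - f/238 (t(f) = -(10/f + f/34)/7 = -10/(7*f) - f/238)
-10305 - t(J) = -10305 - (-340 - (67/4)²)/(238*67/4) = -10305 - 4*(-340 - 1*4489/16)/(238*67) = -10305 - 4*(-340 - 4489/16)/(238*67) = -10305 - 4*(-9929)/(238*67*16) = -10305 - 1*(-9929/63784) = -10305 + 9929/63784 = -657284191/63784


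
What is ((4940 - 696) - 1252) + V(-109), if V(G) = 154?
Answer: 3146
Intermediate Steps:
((4940 - 696) - 1252) + V(-109) = ((4940 - 696) - 1252) + 154 = (4244 - 1252) + 154 = 2992 + 154 = 3146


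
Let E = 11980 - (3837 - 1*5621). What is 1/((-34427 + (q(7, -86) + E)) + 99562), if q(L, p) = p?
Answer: 1/78813 ≈ 1.2688e-5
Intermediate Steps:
E = 13764 (E = 11980 - (3837 - 5621) = 11980 - 1*(-1784) = 11980 + 1784 = 13764)
1/((-34427 + (q(7, -86) + E)) + 99562) = 1/((-34427 + (-86 + 13764)) + 99562) = 1/((-34427 + 13678) + 99562) = 1/(-20749 + 99562) = 1/78813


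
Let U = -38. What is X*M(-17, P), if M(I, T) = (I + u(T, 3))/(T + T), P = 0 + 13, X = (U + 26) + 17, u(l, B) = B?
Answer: -35/13 ≈ -2.6923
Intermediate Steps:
X = 5 (X = (-38 + 26) + 17 = -12 + 17 = 5)
P = 13
M(I, T) = (3 + I)/(2*T) (M(I, T) = (I + 3)/(T + T) = (3 + I)/((2*T)) = (3 + I)*(1/(2*T)) = (3 + I)/(2*T))
X*M(-17, P) = 5*((1/2)*(3 - 17)/13) = 5*((1/2)*(1/13)*(-14)) = 5*(-7/13) = -35/13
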